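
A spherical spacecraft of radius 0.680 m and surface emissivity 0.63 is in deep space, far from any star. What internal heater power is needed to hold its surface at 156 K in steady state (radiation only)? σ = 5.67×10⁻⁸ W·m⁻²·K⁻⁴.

P = εσ·4πr²·T⁴.
4πr² = 5.811 m²; T⁴ = 5.922×10⁸ K⁴.
P = 0.63·5.67×10⁻⁸·5.811·5.922×10⁸.

P ≈ 123 W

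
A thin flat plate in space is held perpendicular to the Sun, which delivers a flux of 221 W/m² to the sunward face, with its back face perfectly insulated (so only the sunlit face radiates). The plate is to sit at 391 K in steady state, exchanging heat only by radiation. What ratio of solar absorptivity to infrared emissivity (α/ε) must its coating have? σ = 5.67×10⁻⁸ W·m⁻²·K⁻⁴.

Balance: αS·A = εσ·1A·T⁴ ⇒ α/ε = σT⁴/S.
α/ε = 5.67×10⁻⁸·(391)⁴/221 = 5.67×10⁻⁸·2.337×10¹⁰/221.

α/ε ≈ 6.00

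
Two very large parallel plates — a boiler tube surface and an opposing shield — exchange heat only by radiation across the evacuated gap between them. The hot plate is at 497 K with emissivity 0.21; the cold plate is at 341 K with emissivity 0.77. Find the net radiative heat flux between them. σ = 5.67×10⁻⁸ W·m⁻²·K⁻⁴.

q ≈ 532 W/m²

For two infinite grey parallel plates, q = σ(T₁⁴ − T₂⁴)/(1/ε₁ + 1/ε₂ − 1).
T₁⁴ − T₂⁴ = 6.101×10¹⁰ − 1.352×10¹⁰ = 4.749×10¹⁰ K⁴.
1/ε₁ + 1/ε₂ − 1 = 4.762 + 1.299 − 1 = 5.061.
q = 5.67×10⁻⁸ × 4.749×10¹⁰ / 5.061.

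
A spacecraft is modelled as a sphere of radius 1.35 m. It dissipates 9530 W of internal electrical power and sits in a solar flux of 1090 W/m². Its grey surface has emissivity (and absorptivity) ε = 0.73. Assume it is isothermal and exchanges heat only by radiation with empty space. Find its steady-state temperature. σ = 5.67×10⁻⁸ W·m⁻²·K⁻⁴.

At steady state, absorbed solar power + internal power = radiated power.
Absorbed: α·S·A_cross = 0.73·1090·5.726 = 4556 W (cross-section πr²).
Total input = 4556 + 9530 = 14090 W.
Radiated: εσ·A_surf·T⁴ with A_surf = 4πr² = 22.90 m².
T⁴ = 14090/(0.73·5.67×10⁻⁸·22.90) = 1.486×10¹⁰ K⁴.

T ≈ 349 K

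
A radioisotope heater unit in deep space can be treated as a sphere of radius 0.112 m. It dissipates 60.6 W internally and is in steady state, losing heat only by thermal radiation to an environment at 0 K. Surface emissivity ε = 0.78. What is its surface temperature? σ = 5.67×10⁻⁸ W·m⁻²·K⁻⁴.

T ≈ 305 K

Steady state: internal power = radiated power, P = εσA T⁴.
Radiating area A = 4πr² = 0.1576 m².
T⁴ = P/(εσA) = 60.6/(0.78·5.67×10⁻⁸·0.1576) = 8.693×10⁹ K⁴.
T = (8.693×10⁹)^(1/4).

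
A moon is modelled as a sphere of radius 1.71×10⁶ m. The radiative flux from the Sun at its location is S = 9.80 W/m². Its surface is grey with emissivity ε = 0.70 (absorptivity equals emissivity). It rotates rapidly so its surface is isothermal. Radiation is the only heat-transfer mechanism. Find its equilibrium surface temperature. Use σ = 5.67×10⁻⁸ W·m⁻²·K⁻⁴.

At equilibrium, absorbed power = emitted power.
Absorbing cross-section = πr² = 9.186×10¹² m²; emitting surface = 4πr² = 3.675×10¹³ m² (ratio 4).
εS·A_cross = εσ·A_surf·T⁴  ⇒  T⁴ = S/(4σ)   (ε cancels).
T⁴ = 9.80/(4·5.67×10⁻⁸) = 4.321×10⁷ K⁴.
T = (4.321×10⁷)^(1/4).

T ≈ 81.1 K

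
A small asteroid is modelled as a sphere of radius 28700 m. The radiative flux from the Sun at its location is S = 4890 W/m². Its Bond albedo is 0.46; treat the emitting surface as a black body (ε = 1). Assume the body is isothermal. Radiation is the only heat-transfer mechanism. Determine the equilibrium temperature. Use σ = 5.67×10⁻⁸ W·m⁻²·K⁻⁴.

T ≈ 328 K

At equilibrium, absorbed power = emitted power.
Absorbing cross-section = πr² = 2.588×10⁹ m²; emitting surface = 4πr² = 1.035×10¹⁰ m² (ratio 4).
(1−a)S·A_cross = εσ·A_surf·T⁴  ⇒  T⁴ = (1−a)S/(4σ).
T⁴ = 0.540·4890/(4·5.67×10⁻⁸) = 1.164×10¹⁰ K⁴.
T = (1.164×10¹⁰)^(1/4).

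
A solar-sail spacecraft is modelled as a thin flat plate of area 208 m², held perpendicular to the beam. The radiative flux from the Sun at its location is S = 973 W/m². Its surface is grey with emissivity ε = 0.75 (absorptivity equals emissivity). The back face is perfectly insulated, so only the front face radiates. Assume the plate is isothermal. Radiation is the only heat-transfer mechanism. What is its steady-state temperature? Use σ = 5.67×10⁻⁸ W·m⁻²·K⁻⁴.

At equilibrium, absorbed power = emitted power.
Absorbing cross-section = A = 208.0 m²; emitting surface = A = 208.0 m² (ratio 1).
εS·A_cross = εσ·A_surf·T⁴  ⇒  T⁴ = S/(1σ)   (ε cancels).
T⁴ = 973/(1·5.67×10⁻⁸) = 1.716×10¹⁰ K⁴.
T = (1.716×10¹⁰)^(1/4).

T ≈ 362 K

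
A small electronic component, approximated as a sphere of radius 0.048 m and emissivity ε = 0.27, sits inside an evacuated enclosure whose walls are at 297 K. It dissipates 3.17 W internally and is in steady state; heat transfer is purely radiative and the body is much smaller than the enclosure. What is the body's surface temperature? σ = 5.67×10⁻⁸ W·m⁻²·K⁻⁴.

T ≈ 350 K

For a small grey body in a large enclosure, net radiated power = εσA(T⁴ − T_w⁴).
Steady state: P = εσA(T⁴ − T_w⁴) with A = 4πr² = 0.02895 m².
T⁴ = P/(εσA) + T_w⁴ = 3.17/(0.27·5.67×10⁻⁸·0.02895) + (297)⁴
    = 7.152×10⁹ + 7.781×10⁹ = 1.493×10¹⁰ K⁴.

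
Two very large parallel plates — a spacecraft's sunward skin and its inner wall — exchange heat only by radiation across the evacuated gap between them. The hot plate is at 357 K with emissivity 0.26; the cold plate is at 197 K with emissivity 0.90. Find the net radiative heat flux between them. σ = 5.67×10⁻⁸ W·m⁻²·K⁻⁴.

q ≈ 211 W/m²

For two infinite grey parallel plates, q = σ(T₁⁴ − T₂⁴)/(1/ε₁ + 1/ε₂ − 1).
T₁⁴ − T₂⁴ = 1.624×10¹⁰ − 1.506×10⁹ = 1.474×10¹⁰ K⁴.
1/ε₁ + 1/ε₂ − 1 = 3.846 + 1.111 − 1 = 3.957.
q = 5.67×10⁻⁸ × 1.474×10¹⁰ / 3.957.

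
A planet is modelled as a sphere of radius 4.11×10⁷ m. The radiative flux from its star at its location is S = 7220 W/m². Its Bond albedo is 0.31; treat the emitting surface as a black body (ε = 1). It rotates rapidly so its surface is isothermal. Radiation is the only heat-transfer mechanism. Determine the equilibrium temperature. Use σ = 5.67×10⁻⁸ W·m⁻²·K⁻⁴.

T ≈ 385 K

At equilibrium, absorbed power = emitted power.
Absorbing cross-section = πr² = 5.307×10¹⁵ m²; emitting surface = 4πr² = 2.123×10¹⁶ m² (ratio 4).
(1−a)S·A_cross = εσ·A_surf·T⁴  ⇒  T⁴ = (1−a)S/(4σ).
T⁴ = 0.690·7220/(4·5.67×10⁻⁸) = 2.197×10¹⁰ K⁴.
T = (2.197×10¹⁰)^(1/4).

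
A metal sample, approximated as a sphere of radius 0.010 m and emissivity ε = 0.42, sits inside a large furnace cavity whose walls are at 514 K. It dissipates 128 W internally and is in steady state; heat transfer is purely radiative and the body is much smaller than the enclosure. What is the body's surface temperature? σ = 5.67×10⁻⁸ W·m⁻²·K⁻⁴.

For a small grey body in a large enclosure, net radiated power = εσA(T⁴ − T_w⁴).
Steady state: P = εσA(T⁴ − T_w⁴) with A = 4πr² = 0.001257 m².
T⁴ = P/(εσA) + T_w⁴ = 128/(0.42·5.67×10⁻⁸·0.001257) + (514)⁴
    = 4.277×10¹² + 6.980×10¹⁰ = 4.347×10¹² K⁴.

T ≈ 1440 K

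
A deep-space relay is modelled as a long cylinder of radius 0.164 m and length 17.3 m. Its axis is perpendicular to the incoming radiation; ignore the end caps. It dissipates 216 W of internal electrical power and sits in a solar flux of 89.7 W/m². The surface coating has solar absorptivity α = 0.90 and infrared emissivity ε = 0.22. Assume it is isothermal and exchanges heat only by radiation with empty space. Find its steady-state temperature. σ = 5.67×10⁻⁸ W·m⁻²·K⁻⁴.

T ≈ 235 K

At steady state, absorbed solar power + internal power = radiated power.
Absorbed: α·S·A_cross = 0.90·89.7·5.674 = 458.1 W (cross-section 2rL).
Total input = 458.1 + 216 = 674.1 W.
Radiated: εσ·A_surf·T⁴ with A_surf = 2πrL = 17.83 m².
T⁴ = 674.1/(0.22·5.67×10⁻⁸·17.83) = 3.031×10⁹ K⁴.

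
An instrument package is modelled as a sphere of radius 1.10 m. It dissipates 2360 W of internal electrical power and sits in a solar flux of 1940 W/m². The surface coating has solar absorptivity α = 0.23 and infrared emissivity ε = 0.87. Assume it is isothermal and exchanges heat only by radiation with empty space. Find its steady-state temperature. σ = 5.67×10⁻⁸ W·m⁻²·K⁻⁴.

T ≈ 271 K

At steady state, absorbed solar power + internal power = radiated power.
Absorbed: α·S·A_cross = 0.23·1940·3.801 = 1696 W (cross-section πr²).
Total input = 1696 + 2360 = 4056 W.
Radiated: εσ·A_surf·T⁴ with A_surf = 4πr² = 15.21 m².
T⁴ = 4056/(0.87·5.67×10⁻⁸·15.21) = 5.408×10⁹ K⁴.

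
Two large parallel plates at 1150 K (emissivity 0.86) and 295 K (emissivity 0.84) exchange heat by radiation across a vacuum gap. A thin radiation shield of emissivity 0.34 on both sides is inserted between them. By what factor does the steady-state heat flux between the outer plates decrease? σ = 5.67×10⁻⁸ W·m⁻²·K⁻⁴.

factor ≈ 4.61

Without shield: q₀ = σΔ(T⁴)/(1/ε₁+1/ε₂−1) with denominator 1.353.
With shield the two gaps are in series; the resistances add: (1/ε₁+1/ε_s−1)+(1/ε_s+1/ε₂−1) = 3.104+3.132 = 6.236.
Heat-flux ratio q₀/q = 6.236/1.353.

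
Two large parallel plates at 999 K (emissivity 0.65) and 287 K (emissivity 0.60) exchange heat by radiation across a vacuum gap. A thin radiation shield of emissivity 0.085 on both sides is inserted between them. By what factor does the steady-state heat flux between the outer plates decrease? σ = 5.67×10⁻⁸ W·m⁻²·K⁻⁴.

factor ≈ 11.2

Without shield: q₀ = σΔ(T⁴)/(1/ε₁+1/ε₂−1) with denominator 2.205.
With shield the two gaps are in series; the resistances add: (1/ε₁+1/ε_s−1)+(1/ε_s+1/ε₂−1) = 12.30+12.43 = 24.73.
Heat-flux ratio q₀/q = 24.73/2.205.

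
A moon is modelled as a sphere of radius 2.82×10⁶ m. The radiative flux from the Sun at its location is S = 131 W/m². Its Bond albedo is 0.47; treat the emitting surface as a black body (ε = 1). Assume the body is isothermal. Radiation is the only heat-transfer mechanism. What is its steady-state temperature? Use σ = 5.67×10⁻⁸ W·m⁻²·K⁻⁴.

At equilibrium, absorbed power = emitted power.
Absorbing cross-section = πr² = 2.498×10¹³ m²; emitting surface = 4πr² = 9.993×10¹³ m² (ratio 4).
(1−a)S·A_cross = εσ·A_surf·T⁴  ⇒  T⁴ = (1−a)S/(4σ).
T⁴ = 0.530·131/(4·5.67×10⁻⁸) = 3.061×10⁸ K⁴.
T = (3.061×10⁸)^(1/4).

T ≈ 132 K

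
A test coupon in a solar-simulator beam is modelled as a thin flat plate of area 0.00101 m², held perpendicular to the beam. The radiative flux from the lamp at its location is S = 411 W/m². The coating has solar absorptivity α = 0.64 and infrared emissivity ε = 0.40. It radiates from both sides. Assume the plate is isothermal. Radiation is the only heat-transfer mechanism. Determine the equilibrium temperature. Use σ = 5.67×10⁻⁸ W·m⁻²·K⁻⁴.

At equilibrium, absorbed power = emitted power.
Absorbing cross-section = A = 0.001010 m²; emitting surface = 2A = 0.002020 m² (ratio 2).
αS·A_cross = εσ·A_surf·T⁴  ⇒  T⁴ = αS/(ε·2σ).
T⁴ = 0.640·411/(0.40·2·5.67×10⁻⁸) = 5.799×10⁹ K⁴.
T = (5.799×10⁹)^(1/4).

T ≈ 276 K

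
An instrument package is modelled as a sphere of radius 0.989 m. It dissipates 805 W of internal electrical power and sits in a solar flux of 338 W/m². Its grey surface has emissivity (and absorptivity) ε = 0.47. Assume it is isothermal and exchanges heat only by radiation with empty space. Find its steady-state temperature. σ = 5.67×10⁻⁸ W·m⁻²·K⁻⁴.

T ≈ 251 K

At steady state, absorbed solar power + internal power = radiated power.
Absorbed: α·S·A_cross = 0.47·338·3.073 = 488.2 W (cross-section πr²).
Total input = 488.2 + 805 = 1293 W.
Radiated: εσ·A_surf·T⁴ with A_surf = 4πr² = 12.29 m².
T⁴ = 1293/(0.47·5.67×10⁻⁸·12.29) = 3.948×10⁹ K⁴.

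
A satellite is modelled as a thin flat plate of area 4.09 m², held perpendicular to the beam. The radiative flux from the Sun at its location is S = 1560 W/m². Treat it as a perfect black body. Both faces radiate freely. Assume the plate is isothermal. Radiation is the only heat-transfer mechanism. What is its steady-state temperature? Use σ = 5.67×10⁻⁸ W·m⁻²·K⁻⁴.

T ≈ 342 K

At equilibrium, absorbed power = emitted power.
Absorbing cross-section = A = 4.090 m²; emitting surface = 2A = 8.180 m² (ratio 2).
S·A_cross = εσ·A_surf·T⁴  ⇒  T⁴ = S/(2σ).
T⁴ = 1.00·1560/(2·5.67×10⁻⁸) = 1.376×10¹⁰ K⁴.
T = (1.376×10¹⁰)^(1/4).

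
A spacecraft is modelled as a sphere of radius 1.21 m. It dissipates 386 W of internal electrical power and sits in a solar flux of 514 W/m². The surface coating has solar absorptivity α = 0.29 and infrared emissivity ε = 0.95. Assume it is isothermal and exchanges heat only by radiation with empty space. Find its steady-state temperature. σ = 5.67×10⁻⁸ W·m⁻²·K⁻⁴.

At steady state, absorbed solar power + internal power = radiated power.
Absorbed: α·S·A_cross = 0.29·514·4.600 = 685.6 W (cross-section πr²).
Total input = 685.6 + 386 = 1072 W.
Radiated: εσ·A_surf·T⁴ with A_surf = 4πr² = 18.40 m².
T⁴ = 1072/(0.95·5.67×10⁻⁸·18.40) = 1.081×10⁹ K⁴.

T ≈ 181 K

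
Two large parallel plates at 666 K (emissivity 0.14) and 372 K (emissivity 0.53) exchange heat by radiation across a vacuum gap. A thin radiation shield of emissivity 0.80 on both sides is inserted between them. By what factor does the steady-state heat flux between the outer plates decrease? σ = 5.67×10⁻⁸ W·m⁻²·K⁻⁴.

Without shield: q₀ = σΔ(T⁴)/(1/ε₁+1/ε₂−1) with denominator 8.030.
With shield the two gaps are in series; the resistances add: (1/ε₁+1/ε_s−1)+(1/ε_s+1/ε₂−1) = 7.393+2.137 = 9.530.
Heat-flux ratio q₀/q = 9.530/8.030.

factor ≈ 1.19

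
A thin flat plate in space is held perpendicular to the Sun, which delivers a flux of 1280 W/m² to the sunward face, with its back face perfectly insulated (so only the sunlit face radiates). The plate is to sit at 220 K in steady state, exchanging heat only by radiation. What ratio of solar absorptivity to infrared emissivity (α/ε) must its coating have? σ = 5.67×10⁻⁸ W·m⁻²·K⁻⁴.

Balance: αS·A = εσ·1A·T⁴ ⇒ α/ε = σT⁴/S.
α/ε = 5.67×10⁻⁸·(220)⁴/1280 = 5.67×10⁻⁸·2.343×10⁹/1280.

α/ε ≈ 0.104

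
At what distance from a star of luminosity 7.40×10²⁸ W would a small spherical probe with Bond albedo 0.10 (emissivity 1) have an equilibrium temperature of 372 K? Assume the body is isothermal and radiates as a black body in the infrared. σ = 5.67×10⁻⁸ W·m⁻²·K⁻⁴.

d ≈ 1.10×10¹² m

For an isothermal black-emitting sphere, (1−a)S·πr² = σ·4πr²·T⁴ ⇒ S = 4σT⁴/(1−a).
S = 4·5.67×10⁻⁸·(372)⁴/0.900 = 4826 W/m².
Flux falls as S = L/(4πd²), so d = √(L/(4πS)) = √(7.40×10²⁸/(4π·4826)).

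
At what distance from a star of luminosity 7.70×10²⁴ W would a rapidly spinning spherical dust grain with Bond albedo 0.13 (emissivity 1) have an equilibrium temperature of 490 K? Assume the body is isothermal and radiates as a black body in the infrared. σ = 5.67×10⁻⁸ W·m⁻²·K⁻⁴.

d ≈ 6.39×10⁹ m

For an isothermal black-emitting sphere, (1−a)S·πr² = σ·4πr²·T⁴ ⇒ S = 4σT⁴/(1−a).
S = 4·5.67×10⁻⁸·(490)⁴/0.870 = 15030 W/m².
Flux falls as S = L/(4πd²), so d = √(L/(4πS)) = √(7.70×10²⁴/(4π·15030)).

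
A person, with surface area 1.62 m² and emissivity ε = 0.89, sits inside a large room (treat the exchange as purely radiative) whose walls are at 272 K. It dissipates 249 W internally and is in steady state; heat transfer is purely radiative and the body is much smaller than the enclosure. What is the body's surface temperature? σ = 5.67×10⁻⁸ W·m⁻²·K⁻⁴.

For a small grey body in a large enclosure, net radiated power = εσA(T⁴ − T_w⁴).
Steady state: P = εσA(T⁴ − T_w⁴) with A = 1.62 m².
T⁴ = P/(εσA) + T_w⁴ = 249/(0.89·5.67×10⁻⁸·1.620) + (272)⁴
    = 3.046×10⁹ + 5.474×10⁹ = 8.520×10⁹ K⁴.

T ≈ 304 K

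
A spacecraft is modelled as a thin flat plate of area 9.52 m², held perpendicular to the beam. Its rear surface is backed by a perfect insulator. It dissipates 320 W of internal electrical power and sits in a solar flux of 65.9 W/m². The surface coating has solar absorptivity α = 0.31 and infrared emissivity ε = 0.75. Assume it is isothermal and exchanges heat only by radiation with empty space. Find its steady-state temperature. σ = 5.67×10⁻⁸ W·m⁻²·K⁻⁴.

T ≈ 189 K

At steady state, absorbed solar power + internal power = radiated power.
Absorbed: α·S·A_cross = 0.31·65.9·9.520 = 194.5 W (cross-section A).
Total input = 194.5 + 320 = 514.5 W.
Radiated: εσ·A_surf·T⁴ with A_surf = A = 9.520 m².
T⁴ = 514.5/(0.75·5.67×10⁻⁸·9.520) = 1.271×10⁹ K⁴.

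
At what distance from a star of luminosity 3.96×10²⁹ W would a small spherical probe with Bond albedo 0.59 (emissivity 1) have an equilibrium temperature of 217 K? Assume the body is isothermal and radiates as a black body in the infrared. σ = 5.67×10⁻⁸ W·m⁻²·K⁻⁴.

d ≈ 5.07×10¹² m

For an isothermal black-emitting sphere, (1−a)S·πr² = σ·4πr²·T⁴ ⇒ S = 4σT⁴/(1−a).
S = 4·5.67×10⁻⁸·(217)⁴/0.410 = 1227 W/m².
Flux falls as S = L/(4πd²), so d = √(L/(4πS)) = √(3.96×10²⁹/(4π·1227)).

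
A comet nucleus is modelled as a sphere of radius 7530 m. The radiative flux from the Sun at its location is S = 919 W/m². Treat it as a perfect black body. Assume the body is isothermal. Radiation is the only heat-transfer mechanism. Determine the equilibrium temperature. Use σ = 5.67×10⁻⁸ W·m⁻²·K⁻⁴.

T ≈ 252 K

At equilibrium, absorbed power = emitted power.
Absorbing cross-section = πr² = 1.781×10⁸ m²; emitting surface = 4πr² = 7.125×10⁸ m² (ratio 4).
S·A_cross = εσ·A_surf·T⁴  ⇒  T⁴ = S/(4σ).
T⁴ = 1.00·919/(4·5.67×10⁻⁸) = 4.052×10⁹ K⁴.
T = (4.052×10⁹)^(1/4).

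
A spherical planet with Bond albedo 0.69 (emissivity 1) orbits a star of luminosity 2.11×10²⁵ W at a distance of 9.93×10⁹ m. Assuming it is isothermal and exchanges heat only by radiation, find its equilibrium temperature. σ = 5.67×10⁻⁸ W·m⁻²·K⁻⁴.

First find the stellar flux at distance d: S = L/(4πd²) = 2.11×10²⁵/(4π·(9.93×10⁹)²) = 17030 W/m².
For an isothermal sphere, absorbed (1−a)S·πr² = emitted σ·4πr²·T⁴, so T⁴ = (1−a)S/(4σ).
T⁴ = 0.310·17030/(4·5.67×10⁻⁸) = 2.328×10¹⁰ K⁴.

T ≈ 391 K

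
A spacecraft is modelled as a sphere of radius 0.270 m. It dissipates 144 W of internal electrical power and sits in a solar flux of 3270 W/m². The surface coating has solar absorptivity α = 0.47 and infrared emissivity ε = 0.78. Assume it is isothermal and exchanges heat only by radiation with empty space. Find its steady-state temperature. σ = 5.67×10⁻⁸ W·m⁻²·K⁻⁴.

At steady state, absorbed solar power + internal power = radiated power.
Absorbed: α·S·A_cross = 0.47·3270·0.2290 = 352.0 W (cross-section πr²).
Total input = 352.0 + 144 = 496.0 W.
Radiated: εσ·A_surf·T⁴ with A_surf = 4πr² = 0.9161 m².
T⁴ = 496.0/(0.78·5.67×10⁻⁸·0.9161) = 1.224×10¹⁰ K⁴.

T ≈ 333 K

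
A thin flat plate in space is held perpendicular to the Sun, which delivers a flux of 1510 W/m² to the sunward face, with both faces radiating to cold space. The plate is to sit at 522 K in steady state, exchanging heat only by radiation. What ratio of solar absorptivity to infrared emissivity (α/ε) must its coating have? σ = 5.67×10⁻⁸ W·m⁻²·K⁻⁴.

Balance: αS·A = εσ·2A·T⁴ ⇒ α/ε = 2σT⁴/S.
α/ε = 2·5.67×10⁻⁸·(522)⁴/1510 = 2·5.67×10⁻⁸·7.425×10¹⁰/1510.

α/ε ≈ 5.58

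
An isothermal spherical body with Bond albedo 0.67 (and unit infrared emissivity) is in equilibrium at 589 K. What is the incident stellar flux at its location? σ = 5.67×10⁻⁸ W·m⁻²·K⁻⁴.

(1−a)S·πr² = σ·4πr²·T⁴ ⇒ S = 4σT⁴/(1−a).
S = 4·5.67×10⁻⁸·1.204×10¹¹/0.330.

S ≈ 82700 W/m²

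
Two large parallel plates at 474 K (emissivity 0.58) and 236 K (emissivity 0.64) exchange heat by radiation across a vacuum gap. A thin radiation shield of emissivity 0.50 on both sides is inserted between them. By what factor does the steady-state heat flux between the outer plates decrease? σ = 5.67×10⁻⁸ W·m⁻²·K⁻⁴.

factor ≈ 2.31

Without shield: q₀ = σΔ(T⁴)/(1/ε₁+1/ε₂−1) with denominator 2.287.
With shield the two gaps are in series; the resistances add: (1/ε₁+1/ε_s−1)+(1/ε_s+1/ε₂−1) = 2.724+2.562 = 5.287.
Heat-flux ratio q₀/q = 5.287/2.287.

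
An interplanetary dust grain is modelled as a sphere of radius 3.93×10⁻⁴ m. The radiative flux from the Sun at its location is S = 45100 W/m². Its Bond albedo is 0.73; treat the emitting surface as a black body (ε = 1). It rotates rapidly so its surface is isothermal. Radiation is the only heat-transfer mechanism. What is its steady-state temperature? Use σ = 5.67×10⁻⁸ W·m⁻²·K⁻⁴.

T ≈ 481 K

At equilibrium, absorbed power = emitted power.
Absorbing cross-section = πr² = 4.852×10⁻⁷ m²; emitting surface = 4πr² = 1.941×10⁻⁶ m² (ratio 4).
(1−a)S·A_cross = εσ·A_surf·T⁴  ⇒  T⁴ = (1−a)S/(4σ).
T⁴ = 0.270·45100/(4·5.67×10⁻⁸) = 5.369×10¹⁰ K⁴.
T = (5.369×10¹⁰)^(1/4).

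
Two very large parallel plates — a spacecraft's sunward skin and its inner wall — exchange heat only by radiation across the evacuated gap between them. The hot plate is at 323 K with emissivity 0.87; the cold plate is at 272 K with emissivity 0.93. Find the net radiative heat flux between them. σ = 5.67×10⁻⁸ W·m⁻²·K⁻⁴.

q ≈ 251 W/m²

For two infinite grey parallel plates, q = σ(T₁⁴ − T₂⁴)/(1/ε₁ + 1/ε₂ − 1).
T₁⁴ − T₂⁴ = 1.088×10¹⁰ − 5.474×10⁹ = 5.411×10⁹ K⁴.
1/ε₁ + 1/ε₂ − 1 = 1.149 + 1.075 − 1 = 1.225.
q = 5.67×10⁻⁸ × 5.411×10⁹ / 1.225.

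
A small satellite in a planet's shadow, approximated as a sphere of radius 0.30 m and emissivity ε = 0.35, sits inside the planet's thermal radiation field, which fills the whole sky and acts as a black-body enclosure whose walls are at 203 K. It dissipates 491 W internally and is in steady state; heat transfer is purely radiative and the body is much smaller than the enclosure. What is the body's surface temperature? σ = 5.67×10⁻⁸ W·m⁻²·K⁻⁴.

For a small grey body in a large enclosure, net radiated power = εσA(T⁴ − T_w⁴).
Steady state: P = εσA(T⁴ − T_w⁴) with A = 4πr² = 1.131 m².
T⁴ = P/(εσA) + T_w⁴ = 491/(0.35·5.67×10⁻⁸·1.131) + (203)⁴
    = 2.188×10¹⁰ + 1.698×10⁹ = 2.357×10¹⁰ K⁴.

T ≈ 392 K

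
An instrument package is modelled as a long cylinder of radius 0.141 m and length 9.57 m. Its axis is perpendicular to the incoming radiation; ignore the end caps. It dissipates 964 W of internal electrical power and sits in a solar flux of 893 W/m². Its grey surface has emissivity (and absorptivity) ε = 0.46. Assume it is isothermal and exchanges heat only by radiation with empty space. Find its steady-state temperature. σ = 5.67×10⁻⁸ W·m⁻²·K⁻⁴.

T ≈ 311 K

At steady state, absorbed solar power + internal power = radiated power.
Absorbed: α·S·A_cross = 0.46·893·2.699 = 1109 W (cross-section 2rL).
Total input = 1109 + 964 = 2073 W.
Radiated: εσ·A_surf·T⁴ with A_surf = 2πrL = 8.478 m².
T⁴ = 2073/(0.46·5.67×10⁻⁸·8.478) = 9.373×10⁹ K⁴.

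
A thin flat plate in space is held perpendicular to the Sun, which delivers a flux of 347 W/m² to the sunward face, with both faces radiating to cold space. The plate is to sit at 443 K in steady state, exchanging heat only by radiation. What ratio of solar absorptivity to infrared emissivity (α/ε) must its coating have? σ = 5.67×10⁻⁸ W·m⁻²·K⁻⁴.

Balance: αS·A = εσ·2A·T⁴ ⇒ α/ε = 2σT⁴/S.
α/ε = 2·5.67×10⁻⁸·(443)⁴/347 = 2·5.67×10⁻⁸·3.851×10¹⁰/347.

α/ε ≈ 12.6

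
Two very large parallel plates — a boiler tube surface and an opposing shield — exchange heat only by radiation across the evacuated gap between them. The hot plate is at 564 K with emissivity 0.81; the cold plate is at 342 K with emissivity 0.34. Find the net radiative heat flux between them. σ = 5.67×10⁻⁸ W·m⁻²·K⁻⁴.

For two infinite grey parallel plates, q = σ(T₁⁴ − T₂⁴)/(1/ε₁ + 1/ε₂ − 1).
T₁⁴ − T₂⁴ = 1.012×10¹¹ − 1.368×10¹⁰ = 8.750×10¹⁰ K⁴.
1/ε₁ + 1/ε₂ − 1 = 1.235 + 2.941 − 1 = 3.176.
q = 5.67×10⁻⁸ × 8.750×10¹⁰ / 3.176.

q ≈ 1560 W/m²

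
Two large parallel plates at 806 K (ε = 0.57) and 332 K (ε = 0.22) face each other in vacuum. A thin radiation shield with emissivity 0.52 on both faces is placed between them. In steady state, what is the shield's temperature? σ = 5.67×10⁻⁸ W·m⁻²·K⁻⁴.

In steady state the net flux on the hot side equals that on the cold side.
σ(T₁⁴−T_s⁴)/D₁ = σ(T_s⁴−T₂⁴)/D₂, with D₁ = 1/ε₁+1/ε_s−1 = 2.677, D₂ = 1/ε_s+1/ε₂−1 = 5.469.
Solve for T_s⁴: T_s⁴ = (D₂·T₁⁴ + D₁·T₂⁴)/(D₁+D₂) = 2.873×10¹¹ K⁴.

T_s ≈ 732 K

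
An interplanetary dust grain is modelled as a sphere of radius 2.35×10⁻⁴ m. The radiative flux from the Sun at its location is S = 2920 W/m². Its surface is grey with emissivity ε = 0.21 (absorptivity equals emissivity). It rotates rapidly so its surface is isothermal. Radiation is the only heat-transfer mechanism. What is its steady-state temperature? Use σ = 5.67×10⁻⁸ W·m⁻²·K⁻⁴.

T ≈ 337 K

At equilibrium, absorbed power = emitted power.
Absorbing cross-section = πr² = 1.735×10⁻⁷ m²; emitting surface = 4πr² = 6.940×10⁻⁷ m² (ratio 4).
εS·A_cross = εσ·A_surf·T⁴  ⇒  T⁴ = S/(4σ)   (ε cancels).
T⁴ = 2920/(4·5.67×10⁻⁸) = 1.287×10¹⁰ K⁴.
T = (1.287×10¹⁰)^(1/4).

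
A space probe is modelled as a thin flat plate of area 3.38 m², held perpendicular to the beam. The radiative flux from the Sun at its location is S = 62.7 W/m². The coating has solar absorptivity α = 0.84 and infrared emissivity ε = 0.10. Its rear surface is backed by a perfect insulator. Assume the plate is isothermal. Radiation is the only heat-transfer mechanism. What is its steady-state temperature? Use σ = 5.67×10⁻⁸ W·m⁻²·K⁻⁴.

T ≈ 310 K

At equilibrium, absorbed power = emitted power.
Absorbing cross-section = A = 3.380 m²; emitting surface = A = 3.380 m² (ratio 1).
αS·A_cross = εσ·A_surf·T⁴  ⇒  T⁴ = αS/(ε·1σ).
T⁴ = 0.840·62.7/(0.10·1·5.67×10⁻⁸) = 9.289×10⁹ K⁴.
T = (9.289×10⁹)^(1/4).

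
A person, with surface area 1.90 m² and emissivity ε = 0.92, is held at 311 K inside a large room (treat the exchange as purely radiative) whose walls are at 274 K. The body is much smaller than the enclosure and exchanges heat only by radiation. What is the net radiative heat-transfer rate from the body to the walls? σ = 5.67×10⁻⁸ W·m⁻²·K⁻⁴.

For a small grey body in a large enclosure: P_net = εσA(T_body⁴ − T_wall⁴).
A = 1.90 m²; T_body⁴ − T_wall⁴ = 9.355×10⁹ − 5.636×10⁹ = 3.719×10⁹ K⁴.
|P_net| = 0.92·5.67×10⁻⁸·1.900·3.719×10⁹.

P_net ≈ 369 W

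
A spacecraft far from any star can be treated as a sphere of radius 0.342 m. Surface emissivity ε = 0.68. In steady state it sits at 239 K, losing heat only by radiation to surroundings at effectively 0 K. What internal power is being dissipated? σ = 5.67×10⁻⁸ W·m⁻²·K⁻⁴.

Steady state: P = εσA T⁴.
A = 4πr² = 1.470 m²; T⁴ = (239)⁴ = 3.263×10⁹ K⁴.
P = 0.68 × 5.67×10⁻⁸ × 1.470 × 3.263×10⁹.

P ≈ 185 W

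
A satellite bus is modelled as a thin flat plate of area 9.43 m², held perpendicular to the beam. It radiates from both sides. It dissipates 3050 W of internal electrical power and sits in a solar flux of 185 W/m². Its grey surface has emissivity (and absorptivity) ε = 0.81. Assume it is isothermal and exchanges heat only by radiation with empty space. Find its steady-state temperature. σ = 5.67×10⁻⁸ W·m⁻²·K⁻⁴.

At steady state, absorbed solar power + internal power = radiated power.
Absorbed: α·S·A_cross = 0.81·185·9.430 = 1413 W (cross-section A).
Total input = 1413 + 3050 = 4463 W.
Radiated: εσ·A_surf·T⁴ with A_surf = 2A = 18.86 m².
T⁴ = 4463/(0.81·5.67×10⁻⁸·18.86) = 5.153×10⁹ K⁴.

T ≈ 268 K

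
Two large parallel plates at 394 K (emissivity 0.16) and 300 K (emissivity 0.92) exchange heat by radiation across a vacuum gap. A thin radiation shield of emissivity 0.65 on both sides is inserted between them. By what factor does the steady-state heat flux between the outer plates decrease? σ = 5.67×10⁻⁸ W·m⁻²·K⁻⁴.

Without shield: q₀ = σΔ(T⁴)/(1/ε₁+1/ε₂−1) with denominator 6.337.
With shield the two gaps are in series; the resistances add: (1/ε₁+1/ε_s−1)+(1/ε_s+1/ε₂−1) = 6.788+1.625 = 8.414.
Heat-flux ratio q₀/q = 8.414/6.337.

factor ≈ 1.33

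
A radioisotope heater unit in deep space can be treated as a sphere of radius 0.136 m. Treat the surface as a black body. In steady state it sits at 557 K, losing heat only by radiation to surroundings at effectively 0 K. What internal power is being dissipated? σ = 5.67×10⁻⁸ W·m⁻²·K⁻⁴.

Steady state: P = εσA T⁴.
A = 4πr² = 0.2324 m²; T⁴ = (557)⁴ = 9.625×10¹⁰ K⁴.
P = 1.0 × 5.67×10⁻⁸ × 0.2324 × 9.625×10¹⁰.

P ≈ 1270 W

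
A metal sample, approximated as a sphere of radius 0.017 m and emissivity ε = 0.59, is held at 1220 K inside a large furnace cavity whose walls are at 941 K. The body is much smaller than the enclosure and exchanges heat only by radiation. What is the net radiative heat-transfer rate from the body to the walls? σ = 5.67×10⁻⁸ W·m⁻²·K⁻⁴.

P_net ≈ 174 W

For a small grey body in a large enclosure: P_net = εσA(T_body⁴ − T_wall⁴).
A = 4πr² = 0.003632 m²; T_body⁴ − T_wall⁴ = 2.215×10¹² − 7.841×10¹¹ = 1.431×10¹² K⁴.
|P_net| = 0.59·5.67×10⁻⁸·0.003632·1.431×10¹².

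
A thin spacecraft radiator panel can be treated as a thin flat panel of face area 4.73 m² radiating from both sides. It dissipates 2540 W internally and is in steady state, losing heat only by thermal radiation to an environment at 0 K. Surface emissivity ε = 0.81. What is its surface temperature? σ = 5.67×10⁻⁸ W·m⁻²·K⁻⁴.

Steady state: internal power = radiated power, P = εσA T⁴.
Radiating area A = 2·4.73 = 9.460 m².
T⁴ = P/(εσA) = 2540/(0.81·5.67×10⁻⁸·9.460) = 5.846×10⁹ K⁴.
T = (5.846×10⁹)^(1/4).

T ≈ 277 K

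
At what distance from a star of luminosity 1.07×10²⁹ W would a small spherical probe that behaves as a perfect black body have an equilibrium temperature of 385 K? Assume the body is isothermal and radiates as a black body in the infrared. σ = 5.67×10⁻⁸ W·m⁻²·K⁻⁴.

d ≈ 1.31×10¹² m

For an isothermal black-emitting sphere, (1−a)S·πr² = σ·4πr²·T⁴ ⇒ S = 4σT⁴/(1−a).
S = 4·5.67×10⁻⁸·(385)⁴/1.00 = 4983 W/m².
Flux falls as S = L/(4πd²), so d = √(L/(4πS)) = √(1.07×10²⁹/(4π·4983)).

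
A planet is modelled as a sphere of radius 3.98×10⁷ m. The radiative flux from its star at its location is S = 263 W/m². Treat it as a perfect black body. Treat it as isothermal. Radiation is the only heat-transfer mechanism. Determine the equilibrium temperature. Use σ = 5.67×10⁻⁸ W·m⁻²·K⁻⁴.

At equilibrium, absorbed power = emitted power.
Absorbing cross-section = πr² = 4.976×10¹⁵ m²; emitting surface = 4πr² = 1.991×10¹⁶ m² (ratio 4).
S·A_cross = εσ·A_surf·T⁴  ⇒  T⁴ = S/(4σ).
T⁴ = 1.00·263/(4·5.67×10⁻⁸) = 1.160×10⁹ K⁴.
T = (1.160×10⁹)^(1/4).

T ≈ 185 K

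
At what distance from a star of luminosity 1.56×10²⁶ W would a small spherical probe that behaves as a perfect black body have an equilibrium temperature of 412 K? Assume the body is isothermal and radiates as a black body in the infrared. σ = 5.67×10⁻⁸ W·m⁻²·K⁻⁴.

For an isothermal black-emitting sphere, (1−a)S·πr² = σ·4πr²·T⁴ ⇒ S = 4σT⁴/(1−a).
S = 4·5.67×10⁻⁸·(412)⁴/1.00 = 6535 W/m².
Flux falls as S = L/(4πd²), so d = √(L/(4πS)) = √(1.56×10²⁶/(4π·6535)).

d ≈ 4.36×10¹⁰ m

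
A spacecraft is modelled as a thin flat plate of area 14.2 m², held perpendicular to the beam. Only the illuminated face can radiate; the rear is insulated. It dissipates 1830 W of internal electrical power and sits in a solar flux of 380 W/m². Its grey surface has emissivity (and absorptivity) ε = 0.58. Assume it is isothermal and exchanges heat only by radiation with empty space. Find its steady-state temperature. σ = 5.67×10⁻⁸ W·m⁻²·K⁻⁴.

At steady state, absorbed solar power + internal power = radiated power.
Absorbed: α·S·A_cross = 0.58·380·14.20 = 3130 W (cross-section A).
Total input = 3130 + 1830 = 4960 W.
Radiated: εσ·A_surf·T⁴ with A_surf = A = 14.20 m².
T⁴ = 4960/(0.58·5.67×10⁻⁸·14.20) = 1.062×10¹⁰ K⁴.

T ≈ 321 K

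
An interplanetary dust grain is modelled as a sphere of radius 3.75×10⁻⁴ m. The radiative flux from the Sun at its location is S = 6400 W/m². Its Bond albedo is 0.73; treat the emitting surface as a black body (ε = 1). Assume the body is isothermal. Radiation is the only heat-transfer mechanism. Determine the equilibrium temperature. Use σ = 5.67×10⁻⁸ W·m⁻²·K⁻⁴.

T ≈ 295 K

At equilibrium, absorbed power = emitted power.
Absorbing cross-section = πr² = 4.418×10⁻⁷ m²; emitting surface = 4πr² = 1.767×10⁻⁶ m² (ratio 4).
(1−a)S·A_cross = εσ·A_surf·T⁴  ⇒  T⁴ = (1−a)S/(4σ).
T⁴ = 0.270·6400/(4·5.67×10⁻⁸) = 7.619×10⁹ K⁴.
T = (7.619×10⁹)^(1/4).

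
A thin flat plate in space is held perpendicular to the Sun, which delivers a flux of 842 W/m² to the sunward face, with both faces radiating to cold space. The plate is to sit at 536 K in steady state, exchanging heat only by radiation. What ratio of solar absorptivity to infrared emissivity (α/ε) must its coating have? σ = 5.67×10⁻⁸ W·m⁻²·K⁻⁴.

Balance: αS·A = εσ·2A·T⁴ ⇒ α/ε = 2σT⁴/S.
α/ε = 2·5.67×10⁻⁸·(536)⁴/842 = 2·5.67×10⁻⁸·8.254×10¹⁰/842.

α/ε ≈ 11.1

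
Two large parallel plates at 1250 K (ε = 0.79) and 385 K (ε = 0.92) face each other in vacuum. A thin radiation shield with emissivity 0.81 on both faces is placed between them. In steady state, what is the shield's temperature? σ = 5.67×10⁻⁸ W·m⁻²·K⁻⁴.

T_s ≈ 1040 K

In steady state the net flux on the hot side equals that on the cold side.
σ(T₁⁴−T_s⁴)/D₁ = σ(T_s⁴−T₂⁴)/D₂, with D₁ = 1/ε₁+1/ε_s−1 = 1.500, D₂ = 1/ε_s+1/ε₂−1 = 1.322.
Solve for T_s⁴: T_s⁴ = (D₂·T₁⁴ + D₁·T₂⁴)/(D₁+D₂) = 1.155×10¹² K⁴.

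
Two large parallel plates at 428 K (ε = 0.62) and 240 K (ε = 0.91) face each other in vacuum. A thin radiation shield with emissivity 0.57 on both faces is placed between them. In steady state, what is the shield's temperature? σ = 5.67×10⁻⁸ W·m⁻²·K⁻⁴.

In steady state the net flux on the hot side equals that on the cold side.
σ(T₁⁴−T_s⁴)/D₁ = σ(T_s⁴−T₂⁴)/D₂, with D₁ = 1/ε₁+1/ε_s−1 = 2.367, D₂ = 1/ε_s+1/ε₂−1 = 1.853.
Solve for T_s⁴: T_s⁴ = (D₂·T₁⁴ + D₁·T₂⁴)/(D₁+D₂) = 1.660×10¹⁰ K⁴.

T_s ≈ 359 K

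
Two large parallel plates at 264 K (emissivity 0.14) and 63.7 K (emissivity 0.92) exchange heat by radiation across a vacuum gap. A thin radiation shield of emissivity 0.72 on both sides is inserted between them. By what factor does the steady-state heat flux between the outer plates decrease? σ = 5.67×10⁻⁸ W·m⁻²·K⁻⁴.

Without shield: q₀ = σΔ(T⁴)/(1/ε₁+1/ε₂−1) with denominator 7.230.
With shield the two gaps are in series; the resistances add: (1/ε₁+1/ε_s−1)+(1/ε_s+1/ε₂−1) = 7.532+1.476 = 9.008.
Heat-flux ratio q₀/q = 9.008/7.230.

factor ≈ 1.25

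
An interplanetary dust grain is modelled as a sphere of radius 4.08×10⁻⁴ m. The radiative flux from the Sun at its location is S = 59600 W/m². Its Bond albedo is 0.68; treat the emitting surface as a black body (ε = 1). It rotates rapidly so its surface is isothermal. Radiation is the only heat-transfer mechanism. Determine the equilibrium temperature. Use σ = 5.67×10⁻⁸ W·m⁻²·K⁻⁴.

At equilibrium, absorbed power = emitted power.
Absorbing cross-section = πr² = 5.230×10⁻⁷ m²; emitting surface = 4πr² = 2.092×10⁻⁶ m² (ratio 4).
(1−a)S·A_cross = εσ·A_surf·T⁴  ⇒  T⁴ = (1−a)S/(4σ).
T⁴ = 0.320·59600/(4·5.67×10⁻⁸) = 8.409×10¹⁰ K⁴.
T = (8.409×10¹⁰)^(1/4).

T ≈ 539 K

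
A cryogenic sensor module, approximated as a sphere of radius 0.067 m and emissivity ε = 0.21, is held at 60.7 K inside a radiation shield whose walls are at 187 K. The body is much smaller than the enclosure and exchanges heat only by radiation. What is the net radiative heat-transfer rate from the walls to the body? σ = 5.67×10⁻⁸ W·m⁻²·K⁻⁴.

For a small grey body in a large enclosure: P_net = εσA(T_body⁴ − T_wall⁴).
A = 4πr² = 0.05641 m²; T_body⁴ − T_wall⁴ = 1.358×10⁷ − 1.223×10⁹ = -1.209×10⁹ K⁴.
|P_net| = 0.21·5.67×10⁻⁸·0.05641·1.209×10⁹.

P_net ≈ 0.812 W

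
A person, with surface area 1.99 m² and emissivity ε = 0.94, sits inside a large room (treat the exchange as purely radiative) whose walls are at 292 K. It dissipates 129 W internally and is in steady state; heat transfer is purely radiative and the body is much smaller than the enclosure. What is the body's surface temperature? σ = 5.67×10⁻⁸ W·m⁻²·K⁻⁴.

T ≈ 304 K

For a small grey body in a large enclosure, net radiated power = εσA(T⁴ − T_w⁴).
Steady state: P = εσA(T⁴ − T_w⁴) with A = 1.99 m².
T⁴ = P/(εσA) + T_w⁴ = 129/(0.94·5.67×10⁻⁸·1.990) + (292)⁴
    = 1.216×10⁹ + 7.270×10⁹ = 8.486×10⁹ K⁴.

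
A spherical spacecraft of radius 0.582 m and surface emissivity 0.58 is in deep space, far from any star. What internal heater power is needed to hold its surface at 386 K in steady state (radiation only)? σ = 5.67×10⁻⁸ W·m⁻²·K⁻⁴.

P ≈ 3110 W

P = εσ·4πr²·T⁴.
4πr² = 4.257 m²; T⁴ = 2.220×10¹⁰ K⁴.
P = 0.58·5.67×10⁻⁸·4.257·2.220×10¹⁰.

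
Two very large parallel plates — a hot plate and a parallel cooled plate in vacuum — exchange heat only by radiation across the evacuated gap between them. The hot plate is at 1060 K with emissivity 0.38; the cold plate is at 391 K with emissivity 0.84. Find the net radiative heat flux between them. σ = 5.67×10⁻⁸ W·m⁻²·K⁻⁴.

For two infinite grey parallel plates, q = σ(T₁⁴ − T₂⁴)/(1/ε₁ + 1/ε₂ − 1).
T₁⁴ − T₂⁴ = 1.262×10¹² − 2.337×10¹⁰ = 1.239×10¹² K⁴.
1/ε₁ + 1/ε₂ − 1 = 2.632 + 1.190 − 1 = 2.822.
q = 5.67×10⁻⁸ × 1.239×10¹² / 2.822.

q ≈ 24900 W/m²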